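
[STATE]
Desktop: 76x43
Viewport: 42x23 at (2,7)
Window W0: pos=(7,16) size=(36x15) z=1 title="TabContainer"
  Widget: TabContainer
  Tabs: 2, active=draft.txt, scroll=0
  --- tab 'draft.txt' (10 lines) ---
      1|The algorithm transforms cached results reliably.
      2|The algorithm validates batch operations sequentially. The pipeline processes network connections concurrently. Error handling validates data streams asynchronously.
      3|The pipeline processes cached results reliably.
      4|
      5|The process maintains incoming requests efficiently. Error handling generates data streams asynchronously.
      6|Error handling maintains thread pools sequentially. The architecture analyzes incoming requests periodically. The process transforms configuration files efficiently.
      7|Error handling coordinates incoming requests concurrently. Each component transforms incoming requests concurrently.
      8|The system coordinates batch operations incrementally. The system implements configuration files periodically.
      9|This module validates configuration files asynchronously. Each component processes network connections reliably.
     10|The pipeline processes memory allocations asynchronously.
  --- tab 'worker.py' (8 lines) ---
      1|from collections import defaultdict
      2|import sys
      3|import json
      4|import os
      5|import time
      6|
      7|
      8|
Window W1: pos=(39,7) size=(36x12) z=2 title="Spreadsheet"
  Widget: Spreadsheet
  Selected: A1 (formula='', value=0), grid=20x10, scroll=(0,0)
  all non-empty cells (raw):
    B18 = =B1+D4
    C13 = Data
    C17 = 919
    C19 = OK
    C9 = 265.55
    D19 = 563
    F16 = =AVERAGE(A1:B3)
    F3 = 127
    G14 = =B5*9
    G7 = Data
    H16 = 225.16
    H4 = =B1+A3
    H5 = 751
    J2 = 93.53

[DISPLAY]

                                     ┏━━━━
                                     ┃ Spr
                                     ┠────
                                     ┃A1: 
                                     ┃    
                                     ┃----
                                     ┃  1 
                                     ┃  2 
                                     ┃  3 
     ┏━━━━━━━━━━━━━━━━━━━━━━━━━━━━━━━┃  4 
     ┃ TabContainer                  ┃  5 
     ┠───────────────────────────────┗━━━━
     ┃[draft.txt]│ worker.py            ┃ 
     ┃──────────────────────────────────┃ 
     ┃The algorithm transforms cached re┃ 
     ┃The algorithm validates batch oper┃ 
     ┃The pipeline processes cached resu┃ 
     ┃                                  ┃ 
     ┃The process maintains incoming req┃ 
     ┃Error handling maintains thread po┃ 
     ┃Error handling coordinates incomin┃ 
     ┃The system coordinates batch opera┃ 
     ┃This module validates configuratio┃ 


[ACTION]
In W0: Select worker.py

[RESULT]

                                     ┏━━━━
                                     ┃ Spr
                                     ┠────
                                     ┃A1: 
                                     ┃    
                                     ┃----
                                     ┃  1 
                                     ┃  2 
                                     ┃  3 
     ┏━━━━━━━━━━━━━━━━━━━━━━━━━━━━━━━┃  4 
     ┃ TabContainer                  ┃  5 
     ┠───────────────────────────────┗━━━━
     ┃ draft.txt │[worker.py]           ┃ 
     ┃──────────────────────────────────┃ 
     ┃from collections import defaultdic┃ 
     ┃import sys                        ┃ 
     ┃import json                       ┃ 
     ┃import os                         ┃ 
     ┃import time                       ┃ 
     ┃                                  ┃ 
     ┃                                  ┃ 
     ┃                                  ┃ 
     ┃                                  ┃ 


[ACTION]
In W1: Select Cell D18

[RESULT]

                                     ┏━━━━
                                     ┃ Spr
                                     ┠────
                                     ┃D18:
                                     ┃    
                                     ┃----
                                     ┃  1 
                                     ┃  2 
                                     ┃  3 
     ┏━━━━━━━━━━━━━━━━━━━━━━━━━━━━━━━┃  4 
     ┃ TabContainer                  ┃  5 
     ┠───────────────────────────────┗━━━━
     ┃ draft.txt │[worker.py]           ┃ 
     ┃──────────────────────────────────┃ 
     ┃from collections import defaultdic┃ 
     ┃import sys                        ┃ 
     ┃import json                       ┃ 
     ┃import os                         ┃ 
     ┃import time                       ┃ 
     ┃                                  ┃ 
     ┃                                  ┃ 
     ┃                                  ┃ 
     ┃                                  ┃ 


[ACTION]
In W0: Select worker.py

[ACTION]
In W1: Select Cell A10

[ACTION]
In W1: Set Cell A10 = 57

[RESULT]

                                     ┏━━━━
                                     ┃ Spr
                                     ┠────
                                     ┃A10:
                                     ┃    
                                     ┃----
                                     ┃  1 
                                     ┃  2 
                                     ┃  3 
     ┏━━━━━━━━━━━━━━━━━━━━━━━━━━━━━━━┃  4 
     ┃ TabContainer                  ┃  5 
     ┠───────────────────────────────┗━━━━
     ┃ draft.txt │[worker.py]           ┃ 
     ┃──────────────────────────────────┃ 
     ┃from collections import defaultdic┃ 
     ┃import sys                        ┃ 
     ┃import json                       ┃ 
     ┃import os                         ┃ 
     ┃import time                       ┃ 
     ┃                                  ┃ 
     ┃                                  ┃ 
     ┃                                  ┃ 
     ┃                                  ┃ 


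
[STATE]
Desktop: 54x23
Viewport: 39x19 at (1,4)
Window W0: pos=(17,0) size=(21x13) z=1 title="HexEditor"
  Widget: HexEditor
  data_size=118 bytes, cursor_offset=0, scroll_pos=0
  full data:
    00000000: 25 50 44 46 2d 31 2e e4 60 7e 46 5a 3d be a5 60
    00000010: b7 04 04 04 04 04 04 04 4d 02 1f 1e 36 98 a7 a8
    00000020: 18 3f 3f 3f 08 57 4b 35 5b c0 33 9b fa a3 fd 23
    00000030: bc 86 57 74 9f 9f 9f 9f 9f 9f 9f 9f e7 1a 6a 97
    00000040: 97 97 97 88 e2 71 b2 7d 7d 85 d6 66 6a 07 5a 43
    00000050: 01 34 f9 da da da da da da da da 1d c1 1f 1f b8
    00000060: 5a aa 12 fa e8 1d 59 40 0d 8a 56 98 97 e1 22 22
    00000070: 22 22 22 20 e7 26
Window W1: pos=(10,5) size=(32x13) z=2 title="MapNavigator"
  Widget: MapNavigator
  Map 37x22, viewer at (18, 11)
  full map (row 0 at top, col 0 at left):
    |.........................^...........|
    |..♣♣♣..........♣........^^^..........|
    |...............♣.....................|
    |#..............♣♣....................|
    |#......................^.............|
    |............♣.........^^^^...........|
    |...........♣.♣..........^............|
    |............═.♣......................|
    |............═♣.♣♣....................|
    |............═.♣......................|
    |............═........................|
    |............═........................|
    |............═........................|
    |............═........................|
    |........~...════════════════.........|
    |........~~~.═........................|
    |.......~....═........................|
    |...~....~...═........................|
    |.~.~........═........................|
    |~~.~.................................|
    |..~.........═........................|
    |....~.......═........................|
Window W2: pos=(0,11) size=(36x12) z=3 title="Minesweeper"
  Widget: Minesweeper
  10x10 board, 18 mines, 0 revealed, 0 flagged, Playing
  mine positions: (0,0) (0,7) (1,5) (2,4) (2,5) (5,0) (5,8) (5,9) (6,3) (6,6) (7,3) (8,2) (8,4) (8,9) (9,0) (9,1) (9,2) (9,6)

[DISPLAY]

                ┃00000010  b7 04 04 ┃  
         ┏━━━━━━━━━━━━━━━━━━━━━━━━━━━━━
         ┃ MapNavigator                
         ┠─────────────────────────────
         ┃.........═.♣.................
         ┃.........═♣.♣♣...............
         ┃.........═.♣.................
━━━━━━━━━━━━━━━━━━━━━━━━━━━━━━━━━━┓....
 Minesweeper                      ┃....
──────────────────────────────────┨....
■■■■■■■■■■                        ┃....
■■■■■■■■■■                        ┃....
■■■■■■■■■■                        ┃....
■■■■■■■■■■                        ┃━━━━
■■■■■■■■■■                        ┃    
■■■■■■■■■■                        ┃    
■■■■■■■■■■                        ┃    
■■■■■■■■■■                        ┃    
━━━━━━━━━━━━━━━━━━━━━━━━━━━━━━━━━━┛    


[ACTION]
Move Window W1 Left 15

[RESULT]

                ┃00000010  b7 04 04 ┃  
━━━━━━━━━━━━━━━━━━━━━━━━━━━━━━┓f 3f ┃  
 MapNavigator                 ┃6 57 ┃  
──────────────────────────────┨7 97 ┃  
.........═.♣..................┃4 f9 ┃  
.........═♣.♣♣................┃a 12 ┃  
.........═.♣..................┃2 22 ┃  
━━━━━━━━━━━━━━━━━━━━━━━━━━━━━━━━━━┓ ┃  
 Minesweeper                      ┃━┛  
──────────────────────────────────┨    
■■■■■■■■■■                        ┃    
■■■■■■■■■■                        ┃    
■■■■■■■■■■                        ┃    
■■■■■■■■■■                        ┃    
■■■■■■■■■■                        ┃    
■■■■■■■■■■                        ┃    
■■■■■■■■■■                        ┃    
■■■■■■■■■■                        ┃    
━━━━━━━━━━━━━━━━━━━━━━━━━━━━━━━━━━┛    


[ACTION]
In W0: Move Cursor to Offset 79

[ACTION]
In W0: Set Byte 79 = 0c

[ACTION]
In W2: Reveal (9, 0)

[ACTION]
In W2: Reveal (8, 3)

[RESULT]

                ┃00000010  b7 04 04 ┃  
━━━━━━━━━━━━━━━━━━━━━━━━━━━━━━┓f 3f ┃  
 MapNavigator                 ┃6 57 ┃  
──────────────────────────────┨7 97 ┃  
.........═.♣..................┃4 f9 ┃  
.........═♣.♣♣................┃a 12 ┃  
.........═.♣..................┃2 22 ┃  
━━━━━━━━━━━━━━━━━━━━━━━━━━━━━━━━━━┓ ┃  
 Minesweeper                      ┃━┛  
──────────────────────────────────┨    
✹■■■■■■✹■■                        ┃    
■■■■■✹■■■■                        ┃    
■■■■✹✹■■■■                        ┃    
■■■■■■■■■■                        ┃    
■■■■■■■■■■                        ┃    
✹■■■■■■■✹✹                        ┃    
■■■✹■■✹■■■                        ┃    
■■■✹■■■■■■                        ┃    
━━━━━━━━━━━━━━━━━━━━━━━━━━━━━━━━━━┛    


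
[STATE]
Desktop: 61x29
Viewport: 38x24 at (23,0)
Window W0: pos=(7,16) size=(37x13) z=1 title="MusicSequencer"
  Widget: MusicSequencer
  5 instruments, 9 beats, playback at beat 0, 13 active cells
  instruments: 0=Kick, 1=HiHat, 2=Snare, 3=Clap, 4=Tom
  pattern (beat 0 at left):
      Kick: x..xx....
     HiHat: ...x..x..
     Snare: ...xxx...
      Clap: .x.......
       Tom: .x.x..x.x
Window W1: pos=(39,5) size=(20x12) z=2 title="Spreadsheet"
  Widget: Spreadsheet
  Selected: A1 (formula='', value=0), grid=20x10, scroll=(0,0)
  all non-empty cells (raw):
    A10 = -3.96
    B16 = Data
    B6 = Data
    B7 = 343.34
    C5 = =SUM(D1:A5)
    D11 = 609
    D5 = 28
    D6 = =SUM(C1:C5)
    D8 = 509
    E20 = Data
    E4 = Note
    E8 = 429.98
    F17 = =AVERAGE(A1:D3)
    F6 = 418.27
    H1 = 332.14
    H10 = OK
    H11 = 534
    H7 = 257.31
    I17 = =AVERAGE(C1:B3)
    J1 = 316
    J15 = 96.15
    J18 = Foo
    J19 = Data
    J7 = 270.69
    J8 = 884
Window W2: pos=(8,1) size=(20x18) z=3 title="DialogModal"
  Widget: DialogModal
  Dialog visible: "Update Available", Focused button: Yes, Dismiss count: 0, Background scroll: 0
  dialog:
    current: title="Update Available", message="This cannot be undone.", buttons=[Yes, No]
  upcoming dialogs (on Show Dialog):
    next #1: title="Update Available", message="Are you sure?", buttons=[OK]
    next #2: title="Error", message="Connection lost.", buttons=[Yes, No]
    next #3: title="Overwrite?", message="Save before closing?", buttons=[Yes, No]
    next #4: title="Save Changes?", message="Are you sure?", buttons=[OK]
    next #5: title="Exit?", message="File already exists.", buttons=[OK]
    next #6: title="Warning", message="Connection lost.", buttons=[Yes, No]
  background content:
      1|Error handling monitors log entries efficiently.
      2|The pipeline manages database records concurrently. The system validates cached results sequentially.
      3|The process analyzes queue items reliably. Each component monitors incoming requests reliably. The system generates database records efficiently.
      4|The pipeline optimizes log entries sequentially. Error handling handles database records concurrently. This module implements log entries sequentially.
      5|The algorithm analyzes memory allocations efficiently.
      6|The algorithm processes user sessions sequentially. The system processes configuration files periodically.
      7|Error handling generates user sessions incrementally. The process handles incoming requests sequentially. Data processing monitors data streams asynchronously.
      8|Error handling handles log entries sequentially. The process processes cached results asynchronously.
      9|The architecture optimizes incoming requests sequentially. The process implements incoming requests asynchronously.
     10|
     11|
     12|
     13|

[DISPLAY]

                                      
━━━━┓                                 
    ┃                                 
────┨                                 
 mon┃                                 
anag┃           ┏━━━━━━━━━━━━━━━━━━┓  
alyz┃           ┃ Spreadsheet      ┃  
ptim┃           ┠──────────────────┨  
─┐al┃           ┃A1:               ┃  
l│oc┃           ┃       A       B  ┃  
 │en┃           ┃------------------┃  
 │an┃           ┃  1      [0]      ┃  
─┘ o┃           ┃  2        0      ┃  
    ┃           ┃  3        0      ┃  
    ┃           ┃  4        0      ┃  
    ┃           ┃  5        0      ┃  
    ┃━━━━━━━━━━━┗━━━━━━━━━━━━━━━━━━┛  
    ┃               ┃                 
━━━━┛───────────────┨                 
                    ┃                 
                    ┃                 
                    ┃                 
                    ┃                 
                    ┃                 


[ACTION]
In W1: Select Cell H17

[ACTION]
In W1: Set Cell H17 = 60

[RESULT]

                                      
━━━━┓                                 
    ┃                                 
────┨                                 
 mon┃                                 
anag┃           ┏━━━━━━━━━━━━━━━━━━┓  
alyz┃           ┃ Spreadsheet      ┃  
ptim┃           ┠──────────────────┨  
─┐al┃           ┃H17: 60           ┃  
l│oc┃           ┃       A       B  ┃  
 │en┃           ┃------------------┃  
 │an┃           ┃  1        0      ┃  
─┘ o┃           ┃  2        0      ┃  
    ┃           ┃  3        0      ┃  
    ┃           ┃  4        0      ┃  
    ┃           ┃  5        0      ┃  
    ┃━━━━━━━━━━━┗━━━━━━━━━━━━━━━━━━┛  
    ┃               ┃                 
━━━━┛───────────────┨                 
                    ┃                 
                    ┃                 
                    ┃                 
                    ┃                 
                    ┃                 


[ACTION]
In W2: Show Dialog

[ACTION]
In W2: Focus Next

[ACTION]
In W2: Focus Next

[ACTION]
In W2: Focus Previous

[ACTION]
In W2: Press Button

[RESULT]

                                      
━━━━┓                                 
    ┃                                 
────┨                                 
 mon┃                                 
anag┃           ┏━━━━━━━━━━━━━━━━━━┓  
alyz┃           ┃ Spreadsheet      ┃  
ptim┃           ┠──────────────────┨  
anal┃           ┃H17: 60           ┃  
proc┃           ┃       A       B  ┃  
 gen┃           ┃------------------┃  
 han┃           ┃  1        0      ┃  
re o┃           ┃  2        0      ┃  
    ┃           ┃  3        0      ┃  
    ┃           ┃  4        0      ┃  
    ┃           ┃  5        0      ┃  
    ┃━━━━━━━━━━━┗━━━━━━━━━━━━━━━━━━┛  
    ┃               ┃                 
━━━━┛───────────────┨                 
                    ┃                 
                    ┃                 
                    ┃                 
                    ┃                 
                    ┃                 


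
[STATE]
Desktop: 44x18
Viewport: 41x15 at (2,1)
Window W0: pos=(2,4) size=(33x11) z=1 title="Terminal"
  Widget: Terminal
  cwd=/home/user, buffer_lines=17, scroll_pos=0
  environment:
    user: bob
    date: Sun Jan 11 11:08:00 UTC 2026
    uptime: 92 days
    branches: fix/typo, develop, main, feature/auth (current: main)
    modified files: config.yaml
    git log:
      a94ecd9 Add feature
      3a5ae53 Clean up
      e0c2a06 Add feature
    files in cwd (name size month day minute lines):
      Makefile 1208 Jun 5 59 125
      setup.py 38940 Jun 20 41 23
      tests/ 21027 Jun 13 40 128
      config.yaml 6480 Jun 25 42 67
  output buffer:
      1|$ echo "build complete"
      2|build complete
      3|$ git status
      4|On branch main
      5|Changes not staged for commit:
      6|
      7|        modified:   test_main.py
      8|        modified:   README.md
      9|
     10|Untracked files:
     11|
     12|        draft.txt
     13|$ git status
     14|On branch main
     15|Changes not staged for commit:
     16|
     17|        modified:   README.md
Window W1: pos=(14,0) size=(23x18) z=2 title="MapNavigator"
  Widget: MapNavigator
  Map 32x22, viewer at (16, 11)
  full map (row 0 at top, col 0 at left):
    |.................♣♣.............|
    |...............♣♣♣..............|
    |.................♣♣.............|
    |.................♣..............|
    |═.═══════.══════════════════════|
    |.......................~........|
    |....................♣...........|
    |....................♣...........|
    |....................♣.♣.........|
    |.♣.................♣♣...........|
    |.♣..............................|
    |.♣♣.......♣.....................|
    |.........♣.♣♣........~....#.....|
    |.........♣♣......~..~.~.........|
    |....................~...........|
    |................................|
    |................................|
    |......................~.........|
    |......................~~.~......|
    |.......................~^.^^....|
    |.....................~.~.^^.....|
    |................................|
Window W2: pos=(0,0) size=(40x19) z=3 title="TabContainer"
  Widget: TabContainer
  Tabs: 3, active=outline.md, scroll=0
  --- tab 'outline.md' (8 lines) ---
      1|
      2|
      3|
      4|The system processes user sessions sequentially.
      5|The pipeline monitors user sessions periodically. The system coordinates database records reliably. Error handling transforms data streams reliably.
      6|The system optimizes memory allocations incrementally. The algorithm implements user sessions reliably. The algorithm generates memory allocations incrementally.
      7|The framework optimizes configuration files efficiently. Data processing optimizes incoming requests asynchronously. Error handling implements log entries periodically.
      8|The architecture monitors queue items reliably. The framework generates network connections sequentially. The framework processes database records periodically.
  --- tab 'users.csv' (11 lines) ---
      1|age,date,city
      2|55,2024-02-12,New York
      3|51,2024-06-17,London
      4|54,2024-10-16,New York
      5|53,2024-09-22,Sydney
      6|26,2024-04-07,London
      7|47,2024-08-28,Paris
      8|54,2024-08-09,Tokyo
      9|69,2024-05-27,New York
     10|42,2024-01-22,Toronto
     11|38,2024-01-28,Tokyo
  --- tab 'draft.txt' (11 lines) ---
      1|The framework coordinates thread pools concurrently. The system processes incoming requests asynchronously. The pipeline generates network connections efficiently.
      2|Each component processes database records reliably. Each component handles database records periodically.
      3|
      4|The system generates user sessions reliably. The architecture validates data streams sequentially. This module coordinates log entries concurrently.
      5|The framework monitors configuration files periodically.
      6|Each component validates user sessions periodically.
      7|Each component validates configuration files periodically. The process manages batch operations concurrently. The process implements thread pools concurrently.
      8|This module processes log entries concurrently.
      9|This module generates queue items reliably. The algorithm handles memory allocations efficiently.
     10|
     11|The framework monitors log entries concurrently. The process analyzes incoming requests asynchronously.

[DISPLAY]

TabContainer                         ┃   
─────────────────────────────────────┨   
outline.md]│ users.csv │ draft.txt   ┃   
─────────────────────────────────────┃   
                                     ┃   
                                     ┃   
                                     ┃   
he system processes user sessions seq┃   
he pipeline monitors user sessions pe┃   
he system optimizes memory allocation┃   
he framework optimizes configuration ┃   
he architecture monitors queue items ┃   
                                     ┃   
                                     ┃   
                                     ┃   


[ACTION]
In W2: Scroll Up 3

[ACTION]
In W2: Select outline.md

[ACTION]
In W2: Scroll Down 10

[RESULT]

TabContainer                         ┃   
─────────────────────────────────────┨   
outline.md]│ users.csv │ draft.txt   ┃   
─────────────────────────────────────┃   
he architecture monitors queue items ┃   
                                     ┃   
                                     ┃   
                                     ┃   
                                     ┃   
                                     ┃   
                                     ┃   
                                     ┃   
                                     ┃   
                                     ┃   
                                     ┃   


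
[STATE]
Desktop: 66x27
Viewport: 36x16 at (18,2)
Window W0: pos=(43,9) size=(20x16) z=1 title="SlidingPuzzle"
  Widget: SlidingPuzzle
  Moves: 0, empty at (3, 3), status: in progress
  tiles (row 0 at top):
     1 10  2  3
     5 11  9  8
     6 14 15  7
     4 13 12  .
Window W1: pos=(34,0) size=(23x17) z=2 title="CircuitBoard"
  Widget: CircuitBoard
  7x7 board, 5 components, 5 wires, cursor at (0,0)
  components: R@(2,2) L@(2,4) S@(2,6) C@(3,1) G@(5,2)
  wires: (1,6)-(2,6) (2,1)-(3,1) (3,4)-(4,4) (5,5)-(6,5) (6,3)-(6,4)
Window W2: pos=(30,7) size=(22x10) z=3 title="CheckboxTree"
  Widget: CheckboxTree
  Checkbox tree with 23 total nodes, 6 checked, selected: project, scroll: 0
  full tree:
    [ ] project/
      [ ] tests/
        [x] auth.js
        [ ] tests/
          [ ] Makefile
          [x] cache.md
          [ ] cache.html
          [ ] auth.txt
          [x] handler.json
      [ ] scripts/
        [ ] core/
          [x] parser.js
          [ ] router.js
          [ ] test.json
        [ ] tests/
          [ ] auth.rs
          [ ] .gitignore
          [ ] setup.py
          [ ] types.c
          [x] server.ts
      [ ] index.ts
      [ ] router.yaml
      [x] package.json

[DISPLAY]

                ┠───────────────────
                ┃   0 1 2 3 4 5 6   
                ┃0  [.]             
                ┃                   
                ┃1                  
            ┏━━━━━━━━━━━━━━━━━━━━┓  
            ┃ CheckboxTree       ┃  
            ┠────────────────────┨  
            ┃>[-] project/       ┃  
            ┃   [-] tests/       ┃  
            ┃     [x] auth.js    ┃  
            ┃     [-] tests/     ┃  
            ┃       [ ] Makefile ┃  
            ┃       [x] cache.md ┃  
            ┗━━━━━━━━━━━━━━━━━━━━┛━━
                         ┃│  6 │ 14 


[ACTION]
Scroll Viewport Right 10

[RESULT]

      ┠─────────────────────┨       
      ┃   0 1 2 3 4 5 6     ┃       
      ┃0  [.]               ┃       
      ┃                     ┃       
      ┃1                    ┃       
  ┏━━━━━━━━━━━━━━━━━━━━┓    ┃       
  ┃ CheckboxTree       ┃   L┃       
  ┠────────────────────┨    ┃━━━━━┓ 
  ┃>[-] project/       ┃   ·┃e    ┃ 
  ┃   [-] tests/       ┃   │┃─────┨ 
  ┃     [x] auth.js    ┃   ·┃──┬──┃ 
  ┃     [-] tests/     ┃    ┃2 │  ┃ 
  ┃       [ ] Makefile ┃    ┃──┼──┃ 
  ┃       [x] cache.md ┃    ┃9 │  ┃ 
  ┗━━━━━━━━━━━━━━━━━━━━┛━━━━┛──┼──┃ 
               ┃│  6 │ 14 │ 15 │  ┃ 


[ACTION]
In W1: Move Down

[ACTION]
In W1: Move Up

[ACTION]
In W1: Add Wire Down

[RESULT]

      ┠─────────────────────┨       
      ┃   0 1 2 3 4 5 6     ┃       
      ┃0  [.]               ┃       
      ┃    │                ┃       
      ┃1   ·                ┃       
  ┏━━━━━━━━━━━━━━━━━━━━┓    ┃       
  ┃ CheckboxTree       ┃   L┃       
  ┠────────────────────┨    ┃━━━━━┓ 
  ┃>[-] project/       ┃   ·┃e    ┃ 
  ┃   [-] tests/       ┃   │┃─────┨ 
  ┃     [x] auth.js    ┃   ·┃──┬──┃ 
  ┃     [-] tests/     ┃    ┃2 │  ┃ 
  ┃       [ ] Makefile ┃    ┃──┼──┃ 
  ┃       [x] cache.md ┃    ┃9 │  ┃ 
  ┗━━━━━━━━━━━━━━━━━━━━┛━━━━┛──┼──┃ 
               ┃│  6 │ 14 │ 15 │  ┃ 


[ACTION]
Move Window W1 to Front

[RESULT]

      ┠─────────────────────┨       
      ┃   0 1 2 3 4 5 6     ┃       
      ┃0  [.]               ┃       
      ┃    │                ┃       
      ┃1   ·                ┃       
  ┏━━━┃                     ┃       
  ┃ Ch┃2       ·   R       L┃       
  ┠───┃        │            ┃━━━━━┓ 
  ┃>[-┃3       C           ·┃e    ┃ 
  ┃   ┃                    │┃─────┨ 
  ┃   ┃4                   ·┃──┬──┃ 
  ┃   ┃                     ┃2 │  ┃ 
  ┃   ┃5           G        ┃──┼──┃ 
  ┃   ┃                     ┃9 │  ┃ 
  ┗━━━┗━━━━━━━━━━━━━━━━━━━━━┛──┼──┃ 
               ┃│  6 │ 14 │ 15 │  ┃ 


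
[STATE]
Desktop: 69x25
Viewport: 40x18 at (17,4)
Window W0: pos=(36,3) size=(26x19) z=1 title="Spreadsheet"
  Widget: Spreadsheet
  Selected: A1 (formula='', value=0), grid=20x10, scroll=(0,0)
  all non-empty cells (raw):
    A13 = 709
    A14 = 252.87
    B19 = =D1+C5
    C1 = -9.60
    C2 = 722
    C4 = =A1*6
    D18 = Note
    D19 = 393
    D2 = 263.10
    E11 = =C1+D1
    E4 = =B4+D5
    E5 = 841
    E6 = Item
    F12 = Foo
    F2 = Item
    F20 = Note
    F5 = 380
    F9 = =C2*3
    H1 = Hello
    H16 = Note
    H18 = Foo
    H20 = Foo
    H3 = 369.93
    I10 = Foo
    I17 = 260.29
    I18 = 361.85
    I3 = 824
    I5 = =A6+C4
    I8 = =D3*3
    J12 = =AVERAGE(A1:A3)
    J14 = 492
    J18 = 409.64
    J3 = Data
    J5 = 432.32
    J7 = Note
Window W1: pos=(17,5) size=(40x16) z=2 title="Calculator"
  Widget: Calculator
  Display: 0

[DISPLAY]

                   ┃ Spreadsheet        
┏━━━━━━━━━━━━━━━━━━━━━━━━━━━━━━━━━━━━━━┓
┃ Calculator                           ┃
┠──────────────────────────────────────┨
┃                                     0┃
┃┌───┬───┬───┬───┐                     ┃
┃│ 7 │ 8 │ 9 │ ÷ │                     ┃
┃├───┼───┼───┼───┤                     ┃
┃│ 4 │ 5 │ 6 │ × │                     ┃
┃├───┼───┼───┼───┤                     ┃
┃│ 1 │ 2 │ 3 │ - │                     ┃
┃├───┼───┼───┼───┤                     ┃
┃│ 0 │ . │ = │ + │                     ┃
┃├───┼───┼───┼───┤                     ┃
┃│ C │ MC│ MR│ M+│                     ┃
┃└───┴───┴───┴───┘                     ┃
┗━━━━━━━━━━━━━━━━━━━━━━━━━━━━━━━━━━━━━━┛
                   ┗━━━━━━━━━━━━━━━━━━━━


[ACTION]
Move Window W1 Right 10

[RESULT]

                   ┃ Spreadsheet        
          ┏━━━━━━━━━━━━━━━━━━━━━━━━━━━━━
          ┃ Calculator                  
          ┠─────────────────────────────
          ┃                             
          ┃┌───┬───┬───┬───┐            
          ┃│ 7 │ 8 │ 9 │ ÷ │            
          ┃├───┼───┼───┼───┤            
          ┃│ 4 │ 5 │ 6 │ × │            
          ┃├───┼───┼───┼───┤            
          ┃│ 1 │ 2 │ 3 │ - │            
          ┃├───┼───┼───┼───┤            
          ┃│ 0 │ . │ = │ + │            
          ┃├───┼───┼───┼───┤            
          ┃│ C │ MC│ MR│ M+│            
          ┃└───┴───┴───┴───┘            
          ┗━━━━━━━━━━━━━━━━━━━━━━━━━━━━━
                   ┗━━━━━━━━━━━━━━━━━━━━


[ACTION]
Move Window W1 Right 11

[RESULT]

                   ┃ Spreadsheet        
            ┏━━━━━━━━━━━━━━━━━━━━━━━━━━━
            ┃ Calculator                
            ┠───────────────────────────
            ┃                           
            ┃┌───┬───┬───┬───┐          
            ┃│ 7 │ 8 │ 9 │ ÷ │          
            ┃├───┼───┼───┼───┤          
            ┃│ 4 │ 5 │ 6 │ × │          
            ┃├───┼───┼───┼───┤          
            ┃│ 1 │ 2 │ 3 │ - │          
            ┃├───┼───┼───┼───┤          
            ┃│ 0 │ . │ = │ + │          
            ┃├───┼───┼───┼───┤          
            ┃│ C │ MC│ MR│ M+│          
            ┃└───┴───┴───┴───┘          
            ┗━━━━━━━━━━━━━━━━━━━━━━━━━━━
                   ┗━━━━━━━━━━━━━━━━━━━━


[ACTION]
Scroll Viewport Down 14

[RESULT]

            ┠───────────────────────────
            ┃                           
            ┃┌───┬───┬───┬───┐          
            ┃│ 7 │ 8 │ 9 │ ÷ │          
            ┃├───┼───┼───┼───┤          
            ┃│ 4 │ 5 │ 6 │ × │          
            ┃├───┼───┼───┼───┤          
            ┃│ 1 │ 2 │ 3 │ - │          
            ┃├───┼───┼───┼───┤          
            ┃│ 0 │ . │ = │ + │          
            ┃├───┼───┼───┼───┤          
            ┃│ C │ MC│ MR│ M+│          
            ┃└───┴───┴───┴───┘          
            ┗━━━━━━━━━━━━━━━━━━━━━━━━━━━
                   ┗━━━━━━━━━━━━━━━━━━━━
                                        
                                        
                                        


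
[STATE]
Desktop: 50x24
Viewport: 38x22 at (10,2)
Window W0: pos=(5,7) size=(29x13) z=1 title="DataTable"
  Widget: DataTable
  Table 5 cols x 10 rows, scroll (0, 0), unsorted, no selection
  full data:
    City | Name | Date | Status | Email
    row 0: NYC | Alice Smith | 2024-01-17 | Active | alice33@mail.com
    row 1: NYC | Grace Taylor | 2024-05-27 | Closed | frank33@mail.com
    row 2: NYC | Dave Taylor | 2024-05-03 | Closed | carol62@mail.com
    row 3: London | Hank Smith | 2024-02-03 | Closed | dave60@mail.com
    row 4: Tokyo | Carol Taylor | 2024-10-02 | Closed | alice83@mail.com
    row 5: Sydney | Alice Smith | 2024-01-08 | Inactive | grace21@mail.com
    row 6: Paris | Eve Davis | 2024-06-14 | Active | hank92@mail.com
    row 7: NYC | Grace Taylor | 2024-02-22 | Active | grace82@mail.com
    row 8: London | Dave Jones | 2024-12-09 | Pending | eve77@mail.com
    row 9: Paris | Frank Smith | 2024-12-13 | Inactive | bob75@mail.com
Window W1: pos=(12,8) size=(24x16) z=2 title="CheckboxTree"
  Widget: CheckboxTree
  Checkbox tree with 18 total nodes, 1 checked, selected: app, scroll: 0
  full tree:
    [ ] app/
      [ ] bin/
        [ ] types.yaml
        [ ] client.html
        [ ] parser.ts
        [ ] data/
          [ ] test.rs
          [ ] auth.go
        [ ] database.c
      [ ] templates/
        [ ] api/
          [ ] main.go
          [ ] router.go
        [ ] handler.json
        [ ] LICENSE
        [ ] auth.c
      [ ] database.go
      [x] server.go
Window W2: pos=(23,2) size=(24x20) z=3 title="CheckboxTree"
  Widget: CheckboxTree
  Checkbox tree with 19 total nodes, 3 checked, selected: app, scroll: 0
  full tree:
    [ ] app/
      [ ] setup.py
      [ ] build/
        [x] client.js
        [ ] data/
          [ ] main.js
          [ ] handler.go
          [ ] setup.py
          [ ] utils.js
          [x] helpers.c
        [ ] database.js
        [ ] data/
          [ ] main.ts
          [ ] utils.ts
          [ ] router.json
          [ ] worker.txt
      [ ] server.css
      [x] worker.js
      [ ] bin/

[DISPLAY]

             ┏━━━━━━━━━━━━━━━━━━━━━━┓ 
             ┃ CheckboxTree         ┃ 
             ┠──────────────────────┨ 
             ┃>[-] app/             ┃ 
             ┃   [ ] setup.py       ┃ 
━━━━━━━━━━━━━┃   [-] build/         ┃ 
aT┏━━━━━━━━━━┃     [x] client.js    ┃ 
──┃ CheckboxT┃     [-] data/        ┃ 
  ┠──────────┃       [ ] main.js    ┃ 
──┃>[-] app/ ┃       [ ] handler.go ┃ 
  ┃   [ ] bin┃       [ ] setup.py   ┃ 
  ┃     [ ] t┃       [ ] utils.js   ┃ 
  ┃     [ ] c┃       [x] helpers.c  ┃ 
on┃     [ ] p┃     [ ] database.js  ┃ 
o ┃     [ ] d┃     [ ] data/        ┃ 
ey┃       [ ]┃       [ ] main.ts    ┃ 
s ┃       [ ]┃       [ ] utils.ts   ┃ 
━━┃     [ ] d┃       [ ] router.json┃ 
  ┃   [ ] tem┃       [ ] worker.txt ┃ 
  ┃     [ ] a┗━━━━━━━━━━━━━━━━━━━━━━┛ 
  ┃       [ ] main.go    ┃            
  ┗━━━━━━━━━━━━━━━━━━━━━━┛            


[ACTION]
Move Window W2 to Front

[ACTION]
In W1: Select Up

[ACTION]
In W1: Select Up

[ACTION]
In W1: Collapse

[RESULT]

             ┏━━━━━━━━━━━━━━━━━━━━━━┓ 
             ┃ CheckboxTree         ┃ 
             ┠──────────────────────┨ 
             ┃>[-] app/             ┃ 
             ┃   [ ] setup.py       ┃ 
━━━━━━━━━━━━━┃   [-] build/         ┃ 
aT┏━━━━━━━━━━┃     [x] client.js    ┃ 
──┃ CheckboxT┃     [-] data/        ┃ 
  ┠──────────┃       [ ] main.js    ┃ 
──┃>[-] app/ ┃       [ ] handler.go ┃ 
  ┃          ┃       [ ] setup.py   ┃ 
  ┃          ┃       [ ] utils.js   ┃ 
  ┃          ┃       [x] helpers.c  ┃ 
on┃          ┃     [ ] database.js  ┃ 
o ┃          ┃     [ ] data/        ┃ 
ey┃          ┃       [ ] main.ts    ┃ 
s ┃          ┃       [ ] utils.ts   ┃ 
━━┃          ┃       [ ] router.json┃ 
  ┃          ┃       [ ] worker.txt ┃ 
  ┃          ┗━━━━━━━━━━━━━━━━━━━━━━┛ 
  ┃                      ┃            
  ┗━━━━━━━━━━━━━━━━━━━━━━┛            
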